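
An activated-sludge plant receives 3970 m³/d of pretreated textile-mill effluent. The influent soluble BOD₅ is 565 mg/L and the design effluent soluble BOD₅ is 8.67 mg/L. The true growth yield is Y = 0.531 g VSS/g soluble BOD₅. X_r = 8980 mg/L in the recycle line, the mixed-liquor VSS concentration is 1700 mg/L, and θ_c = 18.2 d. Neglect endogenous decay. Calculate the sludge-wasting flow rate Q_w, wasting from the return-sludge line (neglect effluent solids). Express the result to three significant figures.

Q_w ≈ 131 m³/d

V·X = Y·Q·ΔS·θ_c gives V = 0.531 × 3970 × (565 − 8.67) × 18.2 / 1700 = 12556 m³.
Q_w = (V·X)/(θ_c X_r) = 12556 × 1700 / (18.2 × 8980) = 130.6 m³/d.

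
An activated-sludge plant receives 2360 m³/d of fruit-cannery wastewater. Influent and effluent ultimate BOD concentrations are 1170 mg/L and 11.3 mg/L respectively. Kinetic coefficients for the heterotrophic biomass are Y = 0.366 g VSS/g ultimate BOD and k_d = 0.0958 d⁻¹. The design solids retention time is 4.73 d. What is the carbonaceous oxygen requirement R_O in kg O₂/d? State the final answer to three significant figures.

R_O ≈ 1760 kg O₂/d

Y_obs = Y / (1 + k_d θ_c) = 0.366 / (1 + 0.0958 × 4.73) = 0.366 / 1.453 = 0.2519.
Substrate removed = Q·(S₀ − S) = 2360 m³/d × (1170 − 11.3) g/m³ = 2.73×10^6 g/d = 2735 kg/d.
Biomass synthesised: P_X = Y_obs × 2735 = 688.7 kg VSS/d.
Carbonaceous O₂ demand = substrate oxidised − cell-mass equivalent = 2735 − 1.42 × 688.7 = 1757 kg O₂/d.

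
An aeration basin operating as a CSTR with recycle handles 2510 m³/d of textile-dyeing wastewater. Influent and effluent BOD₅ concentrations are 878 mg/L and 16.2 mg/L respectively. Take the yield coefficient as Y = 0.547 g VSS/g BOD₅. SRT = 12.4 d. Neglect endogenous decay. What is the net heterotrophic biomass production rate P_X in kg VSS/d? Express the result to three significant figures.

P_X ≈ 1180 kg VSS/d

With endogenous decay neglected, the observed yield equals the true yield: Y_obs = Y = 0.547 g VSS/g BOD₅.
ΔS = 878 − 16.2 = 861.8 mg/L, so the substrate removal rate is 2510 × 861.8/1000 = 2163 kg BOD₅/d.
Biomass produced: P_X = Y_obs·Q·ΔS = 0.5470 × 2163 ≈ 1183 kg VSS/d.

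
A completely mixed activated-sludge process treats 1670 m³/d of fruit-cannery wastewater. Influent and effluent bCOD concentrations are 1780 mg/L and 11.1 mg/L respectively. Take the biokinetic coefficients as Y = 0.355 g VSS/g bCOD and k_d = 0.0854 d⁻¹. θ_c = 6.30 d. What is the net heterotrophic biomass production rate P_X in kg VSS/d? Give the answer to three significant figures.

Y_obs = Y / (1 + k_d θ_c) = 0.355 / (1 + 0.0854 × 6.30) = 0.355 / 1.538 = 0.2308.
Q·(S₀ − S) = 1670 × (1780 − 11.1) × 10⁻³ = 2954 kg/d removed.
Net biomass production P_X = Y_obs × Q·(S₀ − S) = 0.2308 × 2954 = 681.8 kg VSS/d.

P_X ≈ 682 kg VSS/d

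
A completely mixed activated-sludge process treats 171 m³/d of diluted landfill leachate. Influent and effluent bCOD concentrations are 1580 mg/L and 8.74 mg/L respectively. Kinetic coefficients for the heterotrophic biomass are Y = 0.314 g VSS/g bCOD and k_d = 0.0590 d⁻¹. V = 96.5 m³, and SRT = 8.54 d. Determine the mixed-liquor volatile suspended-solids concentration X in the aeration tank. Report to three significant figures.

X ≈ 4960 mg/L

From V·X·(1 + k_d·θ_c) = Y·Q·(S₀ − S)·θ_c: X = 0.314 × 171 × (1580 − 8.74) × 8.54 / [96.5 × (1 + 0.0590 × 8.54)] = 4965 mg/L.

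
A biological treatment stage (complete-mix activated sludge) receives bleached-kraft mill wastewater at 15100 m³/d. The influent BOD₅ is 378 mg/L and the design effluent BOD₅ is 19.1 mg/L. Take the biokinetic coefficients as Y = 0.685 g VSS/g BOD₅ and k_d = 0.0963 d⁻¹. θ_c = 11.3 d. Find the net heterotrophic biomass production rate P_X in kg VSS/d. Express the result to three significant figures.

P_X ≈ 1780 kg VSS/d

Correct the yield for decay: Y_obs = Y/(1 + k_d θ_c) = 0.685 / (1 + 0.0963 × 11.3) = 0.685 / 2.088 = 0.3280.
Substrate removed = Q·(S₀ − S) = 15100 m³/d × (378 − 19.1) g/m³ = 5.42×10^6 g/d = 5419 kg/d.
P_X = Y_obs · Q(S₀ − S) = 0.3280 × 5419 = 1778 kg VSS/d.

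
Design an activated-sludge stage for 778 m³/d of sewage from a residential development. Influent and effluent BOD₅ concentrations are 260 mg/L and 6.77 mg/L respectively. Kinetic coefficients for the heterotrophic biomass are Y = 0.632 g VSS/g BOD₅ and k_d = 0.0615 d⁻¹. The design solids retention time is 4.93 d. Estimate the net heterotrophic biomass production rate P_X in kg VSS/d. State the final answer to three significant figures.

P_X ≈ 95.5 kg VSS/d

Y_obs = Y / (1 + k_d θ_c) = 0.632 / (1 + 0.0615 × 4.93) = 0.632 / 1.303 = 0.4850.
ΔS = 260 − 6.77 = 253.2 mg/L, so the substrate removal rate is 778 × 253.2/1000 = 197.0 kg BOD₅/d.
Biomass produced: P_X = Y_obs·Q·ΔS = 0.4850 × 197.0 ≈ 95.54 kg VSS/d.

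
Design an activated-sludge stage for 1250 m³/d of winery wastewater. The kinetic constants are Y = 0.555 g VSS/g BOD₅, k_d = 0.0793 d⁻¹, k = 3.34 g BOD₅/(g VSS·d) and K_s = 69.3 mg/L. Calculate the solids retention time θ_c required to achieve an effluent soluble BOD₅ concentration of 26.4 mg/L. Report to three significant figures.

θ_c ≈ 2.31 d

Specific growth rate at S = 26.4 mg/L: μ = YkS/(K_s+S) = 0.555·3.34·26.4/(69.3+26.4) = 0.5114 d⁻¹.
1/θ_c = 0.5114 − 0.0793 = 0.4321 d⁻¹, so θ_c = 2.314 d.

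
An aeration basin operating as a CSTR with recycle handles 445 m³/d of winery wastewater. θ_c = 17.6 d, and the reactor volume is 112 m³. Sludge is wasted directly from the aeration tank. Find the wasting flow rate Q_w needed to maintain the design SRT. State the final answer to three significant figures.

Q_w ≈ 6.36 m³/d

For wasting at MLVSS concentration, Q_w = V/θ_c = 112.0/17.6 = 6.364 m³/d.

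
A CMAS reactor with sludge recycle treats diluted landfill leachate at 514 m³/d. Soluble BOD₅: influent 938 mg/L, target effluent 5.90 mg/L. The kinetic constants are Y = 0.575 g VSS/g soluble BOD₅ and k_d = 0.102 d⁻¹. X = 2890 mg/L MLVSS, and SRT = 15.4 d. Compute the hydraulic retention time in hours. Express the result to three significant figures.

τ ≈ 26.7 h

From the SRT design equation V = Y Q (S₀−S) θ_c / [X (1 + k_d θ_c)] = 0.575 × 514 × (938 − 5.90) × 15.4 / [2890 × (1 + 0.102 × 15.4)] = 4.24×10^6 / 7430 = 571.0 m³.
τ = V/Q = 571.0/514 = 1.111 d, or 26.66 h.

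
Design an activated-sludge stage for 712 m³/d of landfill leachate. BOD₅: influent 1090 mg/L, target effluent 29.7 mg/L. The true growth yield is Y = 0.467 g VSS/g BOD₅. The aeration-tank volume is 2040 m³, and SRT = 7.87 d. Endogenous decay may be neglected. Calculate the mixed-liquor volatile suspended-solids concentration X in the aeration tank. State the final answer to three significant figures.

Without decay, X = Y Q (S₀−S) θ_c / V = 0.467 × 712 × (1090 − 29.7) × 7.87 / 2040 = 1360 mg/L.

X ≈ 1360 mg/L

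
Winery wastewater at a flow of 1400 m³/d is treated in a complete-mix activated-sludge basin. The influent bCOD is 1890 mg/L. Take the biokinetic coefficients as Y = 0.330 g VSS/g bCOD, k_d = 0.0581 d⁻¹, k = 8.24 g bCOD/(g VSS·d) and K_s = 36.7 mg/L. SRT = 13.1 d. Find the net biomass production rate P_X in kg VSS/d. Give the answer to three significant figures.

Effluent substrate depends only on kinetics and SRT: S = K_s(1 + k_d θ_c) / [θ_c(Yk − k_d) − 1] = 36.7 × (1 + 0.0581 × 13.1) / [13.1 × (0.330 × 8.24 − 0.0581) − 1] = 64.63 / 33.86 = 1.909 mg/L.
Observed yield with endogenous decay: Y_obs = Y / (1 + k_d·θ_c) = 0.330 / (1 + 0.0581 × 13.1) = 0.330 / 1.761 = 0.1874 g VSS/g bCOD.
Q·(S₀ − S) = 1400 × (1890 − 1.91) × 10⁻³ = 2643 kg/d removed.
Net biomass production P_X = Y_obs × Q·(S₀ − S) = 0.1874 × 2643 = 495.3 kg VSS/d.

P_X ≈ 495 kg VSS/d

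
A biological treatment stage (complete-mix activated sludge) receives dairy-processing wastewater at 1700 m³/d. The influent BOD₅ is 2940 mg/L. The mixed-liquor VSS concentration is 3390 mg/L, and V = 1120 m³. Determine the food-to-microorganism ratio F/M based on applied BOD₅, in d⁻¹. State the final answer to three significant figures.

F/M ≈ 1.32 d⁻¹

F/M = Q·S₀ / (V·X) = 1700 × 2940 / (1120 × 3390) = 1.316 g BOD₅·(g VSS·d)⁻¹.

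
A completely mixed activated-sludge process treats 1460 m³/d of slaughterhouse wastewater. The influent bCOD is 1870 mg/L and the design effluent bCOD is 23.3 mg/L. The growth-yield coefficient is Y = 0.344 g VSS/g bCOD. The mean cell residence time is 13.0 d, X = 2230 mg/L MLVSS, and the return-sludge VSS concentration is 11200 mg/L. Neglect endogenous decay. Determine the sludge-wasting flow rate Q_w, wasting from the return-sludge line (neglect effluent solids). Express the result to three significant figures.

With k_d = 0 the design equation reduces to V = Y Q (S₀−S) θ_c / X = 0.344 × 1460 × (1870 − 23.3) × 13.0 / 2230 = 5407 m³.
Q_w = (V·X)/(θ_c X_r) = 5407 × 2230 / (13.0 × 11200) = 82.81 m³/d.

Q_w ≈ 82.8 m³/d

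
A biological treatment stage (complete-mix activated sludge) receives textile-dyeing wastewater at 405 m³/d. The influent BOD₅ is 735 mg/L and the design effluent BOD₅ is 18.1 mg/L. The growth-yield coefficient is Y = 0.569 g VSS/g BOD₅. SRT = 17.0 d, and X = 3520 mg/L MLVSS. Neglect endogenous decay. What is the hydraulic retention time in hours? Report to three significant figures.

τ ≈ 47.3 h

Biomass mass balance (decay neglected): V·X = Y·Q·(S₀ − S)·θ_c, so V = 0.569 × 405 × (735 − 18.1) × 17.0 / 3520 = 797.9 m³.
HRT = V/Q = 797.9 m³ / 405 m³·d⁻¹ = 1.970 d × 24 = 47.28 h.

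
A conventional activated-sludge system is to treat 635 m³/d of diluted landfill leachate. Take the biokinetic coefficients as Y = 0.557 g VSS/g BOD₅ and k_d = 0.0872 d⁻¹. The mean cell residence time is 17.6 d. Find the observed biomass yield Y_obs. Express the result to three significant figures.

The observed yield is Y_obs = Y/(1 + k_d·θ_c) = 0.557 / (1 + 0.0872 × 17.6) = 0.557 / 2.535 = 0.2197 g VSS per g BOD₅ removed.

Y_obs ≈ 0.220 g VSS/g BOD₅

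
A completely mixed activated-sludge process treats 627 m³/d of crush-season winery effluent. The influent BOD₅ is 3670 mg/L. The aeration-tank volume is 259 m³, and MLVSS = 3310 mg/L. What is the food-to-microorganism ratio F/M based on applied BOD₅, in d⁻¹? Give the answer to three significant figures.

F/M ≈ 2.68 d⁻¹

Food-to-microorganism ratio F/M = Q S₀ / (V X) = 627 × 3670 / (259.0 × 3310) = 2.684 d⁻¹.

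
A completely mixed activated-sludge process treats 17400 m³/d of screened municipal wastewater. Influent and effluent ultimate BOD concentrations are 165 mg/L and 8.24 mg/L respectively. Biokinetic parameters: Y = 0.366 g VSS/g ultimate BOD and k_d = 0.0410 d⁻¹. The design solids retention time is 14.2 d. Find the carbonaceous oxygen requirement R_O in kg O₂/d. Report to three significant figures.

R_O ≈ 1830 kg O₂/d

Y_obs = Y / (1 + k_d θ_c) = 0.366 / (1 + 0.0410 × 14.2) = 0.366 / 1.582 = 0.2313.
Substrate removed = Q·(S₀ − S) = 17400 m³/d × (165 − 8.24) g/m³ = 2.73×10^6 g/d = 2728 kg/d.
P_X = Y_obs·Q·(S₀ − S) = 0.2313 × 2728 = 631.0 kg VSS/d.
R_O = Q·ΔS − 1.42 P_X = 2728 − 896.0 = 1832 kg O₂/d.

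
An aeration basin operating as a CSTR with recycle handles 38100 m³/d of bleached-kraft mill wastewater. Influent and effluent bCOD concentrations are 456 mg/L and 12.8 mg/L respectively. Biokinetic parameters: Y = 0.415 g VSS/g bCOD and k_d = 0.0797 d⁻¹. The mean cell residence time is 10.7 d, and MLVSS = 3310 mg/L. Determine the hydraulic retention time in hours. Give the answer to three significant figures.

τ ≈ 7.70 h

Rearranging the biomass balance for a CMAS with decay, V = Y·Q·ΔS·θ_c / [X·(1+k_d θ_c)] = 0.415 × 38100 × (456 − 12.8) × 10.7 / [3310 × (1 + 0.0797 × 10.7)] = 7.5×10^7 / 6133 = 12227 m³.
HRT = V/Q = 12227 m³ / 38100 m³·d⁻¹ = 0.3209 d × 24 = 7.702 h.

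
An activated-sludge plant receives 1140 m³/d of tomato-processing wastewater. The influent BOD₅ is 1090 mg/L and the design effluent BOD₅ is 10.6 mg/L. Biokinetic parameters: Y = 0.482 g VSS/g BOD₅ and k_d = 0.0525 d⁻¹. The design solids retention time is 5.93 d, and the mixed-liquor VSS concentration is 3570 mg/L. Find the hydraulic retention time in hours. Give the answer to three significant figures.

Steady-state biomass mass balance: V·X·(1 + k_d·θ_c) = Y·Q·(S₀ − S)·θ_c, so V = 0.482 × 1140 × (1090 − 10.6) × 5.93 / [3570 × (1 + 0.0525 × 5.93)] = 3.52×10^6 / 4681 = 751.3 m³.
Hydraulic retention time τ = V/Q = 751.3 / 1140 = 0.6590 d = 15.82 h.

τ ≈ 15.8 h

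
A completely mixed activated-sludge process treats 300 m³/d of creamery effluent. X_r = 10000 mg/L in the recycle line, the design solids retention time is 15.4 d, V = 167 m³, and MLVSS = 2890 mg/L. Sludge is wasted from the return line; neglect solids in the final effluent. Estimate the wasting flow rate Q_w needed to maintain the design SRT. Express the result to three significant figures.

Q_w ≈ 3.13 m³/d

Q_w = (V·X)/(θ_c X_r) = 167.0 × 2890 / (15.4 × 10000) = 3.134 m³/d.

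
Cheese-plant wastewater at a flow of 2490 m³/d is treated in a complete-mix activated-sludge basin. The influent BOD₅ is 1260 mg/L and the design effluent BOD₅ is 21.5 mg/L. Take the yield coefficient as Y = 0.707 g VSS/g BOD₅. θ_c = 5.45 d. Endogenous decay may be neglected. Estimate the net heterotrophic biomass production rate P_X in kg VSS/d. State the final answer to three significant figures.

P_X ≈ 2180 kg VSS/d

No decay correction is needed, so Y_obs = Y = 0.707.
Q·(S₀ − S) = 2490 × (1260 − 21.5) × 10⁻³ = 3084 kg/d removed.
Net biomass production P_X = Y_obs × Q·(S₀ − S) = 0.7070 × 3084 = 2180 kg VSS/d.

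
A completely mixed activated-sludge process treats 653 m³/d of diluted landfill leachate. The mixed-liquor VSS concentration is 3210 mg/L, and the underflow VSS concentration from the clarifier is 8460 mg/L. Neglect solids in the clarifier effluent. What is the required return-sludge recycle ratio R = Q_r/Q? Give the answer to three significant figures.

R = Q_r/Q = X/(X_r − X) = 3210 / (8460 − 3210) = 0.6114.

R ≈ 0.611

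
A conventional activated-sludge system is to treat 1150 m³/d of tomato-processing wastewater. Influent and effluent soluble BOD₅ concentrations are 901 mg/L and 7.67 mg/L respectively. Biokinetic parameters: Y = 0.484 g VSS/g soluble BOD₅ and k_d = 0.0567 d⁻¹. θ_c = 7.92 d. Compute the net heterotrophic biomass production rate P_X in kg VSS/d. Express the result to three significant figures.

Correct the yield for decay: Y_obs = Y/(1 + k_d θ_c) = 0.484 / (1 + 0.0567 × 7.92) = 0.484 / 1.449 = 0.3340.
ΔS = 901 − 7.67 = 893.3 mg/L, so the substrate removal rate is 1150 × 893.3/1000 = 1027 kg soluble BOD₅/d.
So the net sludge growth is P_X = 0.3340 × 1027 = 343.1 kg VSS/d.

P_X ≈ 343 kg VSS/d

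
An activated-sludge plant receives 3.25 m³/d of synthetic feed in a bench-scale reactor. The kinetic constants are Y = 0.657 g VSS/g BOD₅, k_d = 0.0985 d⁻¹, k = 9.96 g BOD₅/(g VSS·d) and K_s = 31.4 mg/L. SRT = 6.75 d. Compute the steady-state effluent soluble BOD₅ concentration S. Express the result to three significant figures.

S ≈ 1.23 mg/L

Effluent substrate depends only on kinetics and SRT: S = K_s(1 + k_d θ_c) / [θ_c(Yk − k_d) − 1] = 31.4 × (1 + 0.0985 × 6.75) / [6.75 × (0.657 × 9.96 − 0.0985) − 1] = 52.28 / 42.51 = 1.230 mg/L.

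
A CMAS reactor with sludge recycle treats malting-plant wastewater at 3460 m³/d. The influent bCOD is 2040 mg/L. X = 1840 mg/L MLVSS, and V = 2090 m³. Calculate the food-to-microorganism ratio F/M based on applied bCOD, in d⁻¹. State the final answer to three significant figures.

F/M = Q·S₀ / (V·X) = 3460 × 2040 / (2090 × 1840) = 1.835 g bCOD·(g VSS·d)⁻¹.

F/M ≈ 1.84 d⁻¹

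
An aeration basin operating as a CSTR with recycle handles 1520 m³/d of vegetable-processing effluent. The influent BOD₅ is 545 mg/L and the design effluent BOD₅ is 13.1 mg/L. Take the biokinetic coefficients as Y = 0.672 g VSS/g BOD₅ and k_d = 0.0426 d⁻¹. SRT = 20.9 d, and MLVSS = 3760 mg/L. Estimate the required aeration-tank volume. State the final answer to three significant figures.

V ≈ 1600 m³

Rearranging the biomass balance for a CMAS with decay, V = Y·Q·ΔS·θ_c / [X·(1+k_d θ_c)] = 0.672 × 1520 × (545 − 13.1) × 20.9 / [3760 × (1 + 0.0426 × 20.9)] = 1.14×10^7 / 7108 = 1598 m³.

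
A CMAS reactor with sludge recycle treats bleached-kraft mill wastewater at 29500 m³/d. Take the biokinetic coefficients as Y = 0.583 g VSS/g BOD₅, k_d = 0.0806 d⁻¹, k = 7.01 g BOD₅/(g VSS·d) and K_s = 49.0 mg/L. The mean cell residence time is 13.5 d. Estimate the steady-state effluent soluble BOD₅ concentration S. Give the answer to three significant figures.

S ≈ 1.93 mg/L

Effluent substrate depends only on kinetics and SRT: S = K_s(1 + k_d θ_c) / [θ_c(Yk − k_d) − 1] = 49.0 × (1 + 0.0806 × 13.5) / [13.5 × (0.583 × 7.01 − 0.0806) − 1] = 102.3 / 53.08 = 1.927 mg/L.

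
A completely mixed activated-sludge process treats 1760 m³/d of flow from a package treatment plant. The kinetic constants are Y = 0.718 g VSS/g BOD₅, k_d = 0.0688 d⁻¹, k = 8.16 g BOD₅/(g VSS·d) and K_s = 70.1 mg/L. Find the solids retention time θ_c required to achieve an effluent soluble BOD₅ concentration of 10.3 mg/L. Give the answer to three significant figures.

Specific growth rate at S = 10.3 mg/L: μ = YkS/(K_s+S) = 0.718·8.16·10.3/(70.1+10.3) = 0.7506 d⁻¹.
θ_c = 1/(μ − k_d) = 1/(0.7506 − 0.0688) = 1/0.6818 = 1.467 d.

θ_c ≈ 1.47 d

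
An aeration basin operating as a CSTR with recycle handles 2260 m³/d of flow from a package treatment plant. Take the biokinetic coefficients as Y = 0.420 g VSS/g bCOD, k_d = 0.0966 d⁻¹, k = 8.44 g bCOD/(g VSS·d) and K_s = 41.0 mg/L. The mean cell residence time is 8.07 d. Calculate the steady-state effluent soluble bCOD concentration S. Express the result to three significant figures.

Effluent substrate depends only on kinetics and SRT: S = K_s(1 + k_d θ_c) / [θ_c(Yk − k_d) − 1] = 41.0 × (1 + 0.0966 × 8.07) / [8.07 × (0.420 × 8.44 − 0.0966) − 1] = 72.96 / 26.83 = 2.720 mg/L.

S ≈ 2.72 mg/L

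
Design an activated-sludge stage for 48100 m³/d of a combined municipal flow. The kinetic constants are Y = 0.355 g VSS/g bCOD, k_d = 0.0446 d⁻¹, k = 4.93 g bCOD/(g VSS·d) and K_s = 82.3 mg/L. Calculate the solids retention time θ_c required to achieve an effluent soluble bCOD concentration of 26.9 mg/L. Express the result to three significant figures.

θ_c ≈ 2.59 d

Specific growth rate at S = 26.9 mg/L: μ = YkS/(K_s+S) = 0.355·4.93·26.9/(82.3+26.9) = 0.4311 d⁻¹.
Then 1/θ_c = μ − k_d = 0.4311 − 0.0446 = 0.3865 d⁻¹, giving θ_c = 2.587 d.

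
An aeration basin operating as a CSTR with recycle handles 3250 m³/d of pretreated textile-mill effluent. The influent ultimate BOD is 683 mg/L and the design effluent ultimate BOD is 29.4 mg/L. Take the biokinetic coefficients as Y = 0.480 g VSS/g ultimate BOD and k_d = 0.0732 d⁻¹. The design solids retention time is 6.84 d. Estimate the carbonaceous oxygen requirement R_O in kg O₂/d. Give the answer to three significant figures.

R_O ≈ 1160 kg O₂/d

The observed yield is Y_obs = Y/(1 + k_d·θ_c) = 0.480 / (1 + 0.0732 × 6.84) = 0.480 / 1.501 = 0.3199 g VSS per g ultimate BOD removed.
ΔS = 683 − 29.4 = 653.6 mg/L, so the substrate removal rate is 3250 × 653.6/1000 = 2124 kg ultimate BOD/d.
Net sludge production P_X = 0.3199 × 2124 = 679.4 kg VSS/d.
R_O = Q·ΔS − 1.42 P_X = 2124 − 964.8 = 1159 kg O₂/d.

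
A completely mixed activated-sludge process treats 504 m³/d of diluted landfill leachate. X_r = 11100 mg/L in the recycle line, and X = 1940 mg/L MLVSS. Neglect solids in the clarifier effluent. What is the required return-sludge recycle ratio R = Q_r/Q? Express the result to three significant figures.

R = Q_r/Q = X/(X_r − X) = 1940 / (11100 − 1940) = 0.2118.

R ≈ 0.212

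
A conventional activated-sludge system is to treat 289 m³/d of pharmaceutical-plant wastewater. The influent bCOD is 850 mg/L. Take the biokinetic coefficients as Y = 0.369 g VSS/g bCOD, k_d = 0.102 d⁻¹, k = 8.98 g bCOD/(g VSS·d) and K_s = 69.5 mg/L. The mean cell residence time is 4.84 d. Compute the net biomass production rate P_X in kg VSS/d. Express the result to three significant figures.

Effluent substrate depends only on kinetics and SRT: S = K_s(1 + k_d θ_c) / [θ_c(Yk − k_d) − 1] = 69.5 × (1 + 0.102 × 4.84) / [4.84 × (0.369 × 8.98 − 0.102) − 1] = 103.8 / 14.54 = 7.138 mg/L.
Observed yield with endogenous decay: Y_obs = Y / (1 + k_d·θ_c) = 0.369 / (1 + 0.102 × 4.84) = 0.369 / 1.494 = 0.2470 g VSS/g bCOD.
Mass of bCOD removed per day: Q(S₀ − S) = 289 × 842.9 g/m³ = 243.6 kg/d.
Biomass produced: P_X = Y_obs·Q·ΔS = 0.2470 × 243.6 ≈ 60.18 kg VSS/d.

P_X ≈ 60.2 kg VSS/d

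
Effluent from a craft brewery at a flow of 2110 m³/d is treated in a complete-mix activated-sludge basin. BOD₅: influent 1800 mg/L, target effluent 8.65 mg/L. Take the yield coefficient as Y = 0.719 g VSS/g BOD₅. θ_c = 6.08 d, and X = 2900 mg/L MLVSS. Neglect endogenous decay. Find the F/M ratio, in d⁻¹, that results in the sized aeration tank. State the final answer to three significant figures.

F/M ≈ 0.230 d⁻¹

V·X = Y·Q·ΔS·θ_c gives V = 0.719 × 2110 × (1800 − 8.65) × 6.08 / 2900 = 5698 m³.
F/M = applied load / biomass = Q·S₀/(V·X) = 2110 × 1800 / (5698 × 2900) = 0.2299 d⁻¹.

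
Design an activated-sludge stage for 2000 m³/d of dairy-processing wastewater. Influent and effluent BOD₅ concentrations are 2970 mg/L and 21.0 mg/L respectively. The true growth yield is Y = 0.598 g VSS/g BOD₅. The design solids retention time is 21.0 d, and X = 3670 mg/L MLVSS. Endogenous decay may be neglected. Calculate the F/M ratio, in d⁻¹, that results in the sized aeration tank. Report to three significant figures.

F/M ≈ 0.0802 d⁻¹

Biomass mass balance (decay neglected): V·X = Y·Q·(S₀ − S)·θ_c, so V = 0.598 × 2000 × (2970 − 21.0) × 21.0 / 3670 = 20182 m³.
F/M = applied load / biomass = Q·S₀/(V·X) = 2000 × 2970 / (20182 × 3670) = 0.08020 d⁻¹.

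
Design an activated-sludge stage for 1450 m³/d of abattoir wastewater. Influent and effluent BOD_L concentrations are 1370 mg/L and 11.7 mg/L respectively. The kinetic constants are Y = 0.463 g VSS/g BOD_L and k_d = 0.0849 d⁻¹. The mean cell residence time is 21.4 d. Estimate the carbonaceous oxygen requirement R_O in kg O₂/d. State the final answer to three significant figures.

R_O ≈ 1510 kg O₂/d

Correct the yield for decay: Y_obs = Y/(1 + k_d θ_c) = 0.463 / (1 + 0.0849 × 21.4) = 0.463 / 2.817 = 0.1644.
ΔS = 1370 − 11.7 = 1358 mg/L, so the substrate removal rate is 1450 × 1358/1000 = 1970 kg BOD_L/d.
P_X = Y_obs·Q·(S₀ − S) = 0.1644 × 1970 = 323.7 kg VSS/d.
R_O = Q·(S₀ − S) − 1.42·P_X = 1970 − 1.42 × 323.7 = 1510 kg O₂/d.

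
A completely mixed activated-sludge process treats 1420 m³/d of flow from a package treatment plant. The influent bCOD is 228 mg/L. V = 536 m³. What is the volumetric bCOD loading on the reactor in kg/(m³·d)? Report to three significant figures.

L_v = Q S₀ / V = 1420 × 228 × 10⁻³ / 536.0 = 0.6040 kg/(m³·d).

L_v ≈ 0.604 kg bCOD/(m³·d)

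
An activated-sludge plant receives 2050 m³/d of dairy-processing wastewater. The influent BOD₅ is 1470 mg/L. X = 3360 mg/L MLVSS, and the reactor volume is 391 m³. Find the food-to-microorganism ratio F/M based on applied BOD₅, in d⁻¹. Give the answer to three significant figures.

F/M ≈ 2.29 d⁻¹

F/M = applied load / biomass = Q·S₀/(V·X) = 2050 × 1470 / (391.0 × 3360) = 2.294 d⁻¹.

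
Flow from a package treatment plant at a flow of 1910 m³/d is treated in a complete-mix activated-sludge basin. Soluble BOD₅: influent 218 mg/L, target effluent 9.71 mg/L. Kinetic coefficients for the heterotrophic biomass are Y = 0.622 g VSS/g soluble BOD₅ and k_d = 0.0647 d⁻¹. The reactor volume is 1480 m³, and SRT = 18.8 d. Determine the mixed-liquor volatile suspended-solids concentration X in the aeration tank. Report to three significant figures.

From V·X·(1 + k_d·θ_c) = Y·Q·(S₀ − S)·θ_c: X = 0.622 × 1910 × (218 − 9.71) × 18.8 / [1480 × (1 + 0.0647 × 18.8)] = 1418 mg/L.

X ≈ 1420 mg/L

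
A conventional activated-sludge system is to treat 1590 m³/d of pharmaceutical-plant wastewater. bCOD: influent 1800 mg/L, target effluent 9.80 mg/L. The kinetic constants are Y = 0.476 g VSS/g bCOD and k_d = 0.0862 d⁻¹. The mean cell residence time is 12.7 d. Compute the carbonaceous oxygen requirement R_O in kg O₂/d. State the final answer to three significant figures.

R_O ≈ 1930 kg O₂/d

Correct the yield for decay: Y_obs = Y/(1 + k_d θ_c) = 0.476 / (1 + 0.0862 × 12.7) = 0.476 / 2.095 = 0.2272.
Mass of bCOD removed per day: Q(S₀ − S) = 1590 × 1790 g/m³ = 2846 kg/d.
Net sludge production P_X = 0.2272 × 2846 = 646.8 kg VSS/d.
R_O = Q·(S₀ − S) − 1.42·P_X = 2846 − 1.42 × 646.8 = 1928 kg O₂/d.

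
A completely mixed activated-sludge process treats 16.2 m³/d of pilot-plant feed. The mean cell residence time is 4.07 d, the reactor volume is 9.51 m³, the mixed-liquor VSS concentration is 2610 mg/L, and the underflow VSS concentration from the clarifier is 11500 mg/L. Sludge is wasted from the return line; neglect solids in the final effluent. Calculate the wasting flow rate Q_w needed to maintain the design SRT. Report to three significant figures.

θ_c = V·X/(Q_w·X_r) when wasting from the recycle, so Q_w = V·X/(θ_c·X_r) = 9.510 × 2610 / (4.07 × 11500) = 0.5303 m³/d.

Q_w ≈ 0.530 m³/d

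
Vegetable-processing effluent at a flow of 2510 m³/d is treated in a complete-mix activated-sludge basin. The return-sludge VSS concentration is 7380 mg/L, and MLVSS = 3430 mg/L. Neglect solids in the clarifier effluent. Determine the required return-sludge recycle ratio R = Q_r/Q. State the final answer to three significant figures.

Solids balance on the clarifier gives (1+R)X = R·X_r, so R = X/(X_r − X) = 3430 / (7380 − 3430) = 0.8684.

R ≈ 0.868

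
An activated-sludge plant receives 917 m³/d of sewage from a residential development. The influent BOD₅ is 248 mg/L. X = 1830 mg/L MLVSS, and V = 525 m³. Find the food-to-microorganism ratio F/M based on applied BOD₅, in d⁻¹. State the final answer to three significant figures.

F/M = Q·S₀ / (V·X) = 917 × 248 / (525.0 × 1830) = 0.2367 g BOD₅·(g VSS·d)⁻¹.

F/M ≈ 0.237 d⁻¹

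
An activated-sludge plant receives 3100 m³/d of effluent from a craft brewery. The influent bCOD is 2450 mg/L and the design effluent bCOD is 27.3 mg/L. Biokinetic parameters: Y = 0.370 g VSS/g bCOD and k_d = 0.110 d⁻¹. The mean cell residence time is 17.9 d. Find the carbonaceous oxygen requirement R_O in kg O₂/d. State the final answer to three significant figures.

Y_obs = Y / (1 + k_d θ_c) = 0.370 / (1 + 0.110 × 17.9) = 0.370 / 2.969 = 0.1246.
Mass of bCOD removed per day: Q(S₀ − S) = 3100 × 2423 g/m³ = 7510 kg/d.
Biomass synthesised: P_X = Y_obs × 7510 = 936.0 kg VSS/d.
Carbonaceous O₂ demand = substrate oxidised − cell-mass equivalent = 7510 − 1.42 × 936.0 = 6181 kg O₂/d.

R_O ≈ 6180 kg O₂/d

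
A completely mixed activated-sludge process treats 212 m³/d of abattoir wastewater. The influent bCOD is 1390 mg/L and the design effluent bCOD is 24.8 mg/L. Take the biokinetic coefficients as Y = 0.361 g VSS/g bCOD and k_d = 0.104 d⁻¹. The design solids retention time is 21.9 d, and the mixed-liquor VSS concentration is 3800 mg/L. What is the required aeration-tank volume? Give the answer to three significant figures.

V ≈ 184 m³

Steady-state biomass mass balance: V·X·(1 + k_d·θ_c) = Y·Q·(S₀ − S)·θ_c, so V = 0.361 × 212 × (1390 − 24.8) × 21.9 / [3800 × (1 + 0.104 × 21.9)] = 2.29×10^6 / 12455 = 183.7 m³.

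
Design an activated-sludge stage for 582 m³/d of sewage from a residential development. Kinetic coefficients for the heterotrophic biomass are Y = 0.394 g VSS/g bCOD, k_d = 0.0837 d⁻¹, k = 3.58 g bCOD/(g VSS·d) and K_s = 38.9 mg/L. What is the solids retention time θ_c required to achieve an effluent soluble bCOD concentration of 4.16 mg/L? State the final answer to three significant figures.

θ_c ≈ 19.0 d

Specific growth rate at S = 4.16 mg/L: μ = YkS/(K_s+S) = 0.394·3.58·4.16/(38.9+4.16) = 0.1363 d⁻¹.
Then 1/θ_c = μ − k_d = 0.1363 − 0.0837 = 0.05257 d⁻¹, giving θ_c = 19.02 d.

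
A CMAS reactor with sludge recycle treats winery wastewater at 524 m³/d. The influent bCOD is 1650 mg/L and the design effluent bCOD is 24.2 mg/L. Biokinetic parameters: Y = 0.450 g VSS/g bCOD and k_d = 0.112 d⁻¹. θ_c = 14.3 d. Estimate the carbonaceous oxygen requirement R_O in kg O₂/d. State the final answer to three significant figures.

Correct the yield for decay: Y_obs = Y/(1 + k_d θ_c) = 0.450 / (1 + 0.112 × 14.3) = 0.450 / 2.602 = 0.1730.
Q·(S₀ − S) = 524 × (1650 − 24.2) × 10⁻³ = 851.9 kg/d removed.
P_X = Y_obs·Q·(S₀ − S) = 0.1730 × 851.9 = 147.4 kg VSS/d.
R_O = Q·(S₀ − S) − 1.42·P_X = 851.9 − 1.42 × 147.4 = 642.7 kg O₂/d.

R_O ≈ 643 kg O₂/d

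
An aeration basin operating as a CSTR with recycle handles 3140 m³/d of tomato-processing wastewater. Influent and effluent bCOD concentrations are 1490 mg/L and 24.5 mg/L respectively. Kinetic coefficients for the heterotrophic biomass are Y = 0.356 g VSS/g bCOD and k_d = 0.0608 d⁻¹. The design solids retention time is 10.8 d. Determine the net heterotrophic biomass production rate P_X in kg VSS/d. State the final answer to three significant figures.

The observed yield is Y_obs = Y/(1 + k_d·θ_c) = 0.356 / (1 + 0.0608 × 10.8) = 0.356 / 1.657 = 0.2149 g VSS per g bCOD removed.
Q·(S₀ − S) = 3140 × (1490 − 24.5) × 10⁻³ = 4602 kg/d removed.
Biomass produced: P_X = Y_obs·Q·ΔS = 0.2149 × 4602 ≈ 988.9 kg VSS/d.

P_X ≈ 989 kg VSS/d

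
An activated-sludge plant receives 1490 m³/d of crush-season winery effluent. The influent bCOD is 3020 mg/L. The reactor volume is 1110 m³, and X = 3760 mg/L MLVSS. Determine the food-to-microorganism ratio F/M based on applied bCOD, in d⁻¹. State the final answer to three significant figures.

F/M ≈ 1.08 d⁻¹

Food-to-microorganism ratio F/M = Q S₀ / (V X) = 1490 × 3020 / (1110 × 3760) = 1.078 d⁻¹.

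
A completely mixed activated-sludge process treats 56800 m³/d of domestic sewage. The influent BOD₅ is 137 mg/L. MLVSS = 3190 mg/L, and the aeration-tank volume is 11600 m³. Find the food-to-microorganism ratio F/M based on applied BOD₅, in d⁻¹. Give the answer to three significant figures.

F/M = Q·S₀ / (V·X) = 56800 × 137 / (11600 × 3190) = 0.2103 g BOD₅·(g VSS·d)⁻¹.

F/M ≈ 0.210 d⁻¹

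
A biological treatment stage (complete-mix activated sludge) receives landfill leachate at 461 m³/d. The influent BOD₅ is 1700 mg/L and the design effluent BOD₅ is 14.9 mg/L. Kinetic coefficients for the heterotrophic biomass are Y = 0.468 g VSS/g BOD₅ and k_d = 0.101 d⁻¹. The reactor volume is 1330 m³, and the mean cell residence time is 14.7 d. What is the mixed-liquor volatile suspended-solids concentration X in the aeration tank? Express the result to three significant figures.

Solving the biomass balance for X: X = Y Q (S₀−S) θ_c / [V (1+k_d θ_c)] = 0.468 × 461 × (1700 − 14.9) × 14.7 / [1330 × (1 + 0.101 × 14.7)] = 1617 mg/L.

X ≈ 1620 mg/L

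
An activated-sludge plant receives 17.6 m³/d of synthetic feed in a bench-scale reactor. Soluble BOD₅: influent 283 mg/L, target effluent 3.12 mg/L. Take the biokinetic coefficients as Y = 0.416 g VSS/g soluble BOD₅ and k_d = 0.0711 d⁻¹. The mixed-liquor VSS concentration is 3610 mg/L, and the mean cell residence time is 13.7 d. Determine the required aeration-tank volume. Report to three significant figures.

Steady-state biomass mass balance: V·X·(1 + k_d·θ_c) = Y·Q·(S₀ − S)·θ_c, so V = 0.416 × 17.6 × (283 − 3.12) × 13.7 / [3610 × (1 + 0.0711 × 13.7)] = 2.81×10^4 / 7126 = 3.939 m³.

V ≈ 3.94 m³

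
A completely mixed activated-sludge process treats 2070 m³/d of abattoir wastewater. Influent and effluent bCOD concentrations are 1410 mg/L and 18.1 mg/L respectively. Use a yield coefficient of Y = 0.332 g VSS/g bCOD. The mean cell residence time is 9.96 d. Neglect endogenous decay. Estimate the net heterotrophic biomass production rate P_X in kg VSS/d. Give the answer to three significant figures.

With endogenous decay neglected, the observed yield equals the true yield: Y_obs = Y = 0.332 g VSS/g bCOD.
Q·(S₀ − S) = 2070 × (1410 − 18.1) × 10⁻³ = 2881 kg/d removed.
Net biomass production P_X = Y_obs × Q·(S₀ − S) = 0.3320 × 2881 = 956.6 kg VSS/d.

P_X ≈ 957 kg VSS/d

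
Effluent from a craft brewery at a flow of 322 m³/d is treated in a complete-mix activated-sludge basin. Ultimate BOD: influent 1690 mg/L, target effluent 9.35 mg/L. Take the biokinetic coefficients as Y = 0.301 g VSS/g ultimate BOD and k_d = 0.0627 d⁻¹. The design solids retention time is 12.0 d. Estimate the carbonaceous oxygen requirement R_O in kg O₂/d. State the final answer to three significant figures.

Y_obs = Y / (1 + k_d θ_c) = 0.301 / (1 + 0.0627 × 12.0) = 0.301 / 1.752 = 0.1718.
Substrate removed = Q·(S₀ − S) = 322 m³/d × (1690 − 9.35) g/m³ = 5.41×10^5 g/d = 541.2 kg/d.
Biomass synthesised: P_X = Y_obs × 541.2 = 92.95 kg VSS/d.
R_O = Q·(S₀ − S) − 1.42·P_X = 541.2 − 1.42 × 92.95 = 409.2 kg O₂/d.

R_O ≈ 409 kg O₂/d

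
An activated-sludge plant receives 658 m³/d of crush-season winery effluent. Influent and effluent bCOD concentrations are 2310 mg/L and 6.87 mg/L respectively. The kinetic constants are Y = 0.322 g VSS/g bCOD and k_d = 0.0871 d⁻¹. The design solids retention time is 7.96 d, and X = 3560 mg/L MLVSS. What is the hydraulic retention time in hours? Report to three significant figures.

τ ≈ 23.5 h

Rearranging the biomass balance for a CMAS with decay, V = Y·Q·ΔS·θ_c / [X·(1+k_d θ_c)] = 0.322 × 658 × (2310 − 6.87) × 7.96 / [3560 × (1 + 0.0871 × 7.96)] = 3.88×10^6 / 6028 = 644.4 m³.
HRT = V/Q = 644.4 m³ / 658 m³·d⁻¹ = 0.9793 d × 24 = 23.50 h.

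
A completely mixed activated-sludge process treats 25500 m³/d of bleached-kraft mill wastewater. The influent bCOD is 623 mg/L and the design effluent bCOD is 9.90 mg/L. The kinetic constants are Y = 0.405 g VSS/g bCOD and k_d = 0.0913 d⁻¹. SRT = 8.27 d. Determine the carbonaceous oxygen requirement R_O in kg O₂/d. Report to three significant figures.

R_O ≈ 10500 kg O₂/d

Observed yield with endogenous decay: Y_obs = Y / (1 + k_d·θ_c) = 0.405 / (1 + 0.0913 × 8.27) = 0.405 / 1.755 = 0.2308 g VSS/g bCOD.
Q·(S₀ − S) = 25500 × (623 − 9.90) × 10⁻³ = 15634 kg/d removed.
Net sludge production P_X = 0.2308 × 15634 = 3608 kg VSS/d.
Carbonaceous O₂ demand = substrate oxidised − cell-mass equivalent = 15634 − 1.42 × 3608 = 10511 kg O₂/d.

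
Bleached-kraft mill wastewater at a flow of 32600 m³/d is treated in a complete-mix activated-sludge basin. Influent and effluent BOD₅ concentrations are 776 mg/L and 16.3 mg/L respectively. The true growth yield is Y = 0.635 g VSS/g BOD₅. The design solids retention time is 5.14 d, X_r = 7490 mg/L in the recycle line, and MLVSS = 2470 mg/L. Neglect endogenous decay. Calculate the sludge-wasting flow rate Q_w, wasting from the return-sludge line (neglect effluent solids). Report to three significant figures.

Q_w ≈ 2100 m³/d

V·X = Y·Q·ΔS·θ_c gives V = 0.635 × 32600 × (776 − 16.3) × 5.14 / 2470 = 32727 m³.
θ_c = V·X/(Q_w·X_r) when wasting from the recycle, so Q_w = V·X/(θ_c·X_r) = 32727 × 2470 / (5.14 × 7490) = 2100 m³/d.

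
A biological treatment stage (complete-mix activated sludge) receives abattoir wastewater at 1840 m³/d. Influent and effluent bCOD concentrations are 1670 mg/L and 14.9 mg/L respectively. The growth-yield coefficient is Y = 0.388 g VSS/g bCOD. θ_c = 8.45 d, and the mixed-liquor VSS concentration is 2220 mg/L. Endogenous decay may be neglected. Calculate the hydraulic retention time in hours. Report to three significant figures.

τ ≈ 58.7 h

Biomass mass balance (decay neglected): V·X = Y·Q·(S₀ − S)·θ_c, so V = 0.388 × 1840 × (1670 − 14.9) × 8.45 / 2220 = 4498 m³.
τ = V/Q = 4498/1840 = 2.444 d, or 58.66 h.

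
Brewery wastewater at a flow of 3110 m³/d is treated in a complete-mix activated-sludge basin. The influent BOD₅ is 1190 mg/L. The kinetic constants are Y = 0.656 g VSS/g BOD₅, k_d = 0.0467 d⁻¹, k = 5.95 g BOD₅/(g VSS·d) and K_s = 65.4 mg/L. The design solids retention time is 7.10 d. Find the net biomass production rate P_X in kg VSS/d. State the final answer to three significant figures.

P_X ≈ 1820 kg VSS/d

For a completely mixed reactor with recycle the Lawrence–McCarty relation gives S = K_s·(1 + k_d·θ_c) / [θ_c·(Y·k − k_d) − 1] = 65.4 × (1 + 0.0467 × 7.10) / [7.10 × (0.656 × 5.95 − 0.0467) − 1] = 87.08 / 26.38 = 3.301 mg/L.
The observed yield is Y_obs = Y/(1 + k_d·θ_c) = 0.656 / (1 + 0.0467 × 7.10) = 0.656 / 1.332 = 0.4927 g VSS per g BOD₅ removed.
Q·(S₀ − S) = 3110 × (1190 − 3.30) × 10⁻³ = 3691 kg/d removed.
So the net sludge growth is P_X = 0.4927 × 3691 = 1818 kg VSS/d.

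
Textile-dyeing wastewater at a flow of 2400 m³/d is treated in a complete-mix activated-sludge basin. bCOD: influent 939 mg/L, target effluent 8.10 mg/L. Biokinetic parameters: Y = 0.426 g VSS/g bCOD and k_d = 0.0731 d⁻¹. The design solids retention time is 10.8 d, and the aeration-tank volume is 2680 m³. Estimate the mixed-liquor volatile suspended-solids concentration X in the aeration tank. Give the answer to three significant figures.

X ≈ 2140 mg/L

From V·X·(1 + k_d·θ_c) = Y·Q·(S₀ − S)·θ_c: X = 0.426 × 2400 × (939 − 8.10) × 10.8 / [2680 × (1 + 0.0731 × 10.8)] = 2143 mg/L.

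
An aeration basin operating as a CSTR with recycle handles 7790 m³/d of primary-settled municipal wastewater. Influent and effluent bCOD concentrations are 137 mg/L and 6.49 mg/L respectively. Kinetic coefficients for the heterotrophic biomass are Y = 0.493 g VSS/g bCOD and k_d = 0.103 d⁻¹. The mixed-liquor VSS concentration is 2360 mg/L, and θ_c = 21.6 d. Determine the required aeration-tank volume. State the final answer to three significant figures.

From the SRT design equation V = Y Q (S₀−S) θ_c / [X (1 + k_d θ_c)] = 0.493 × 7790 × (137 − 6.49) × 21.6 / [2360 × (1 + 0.103 × 21.6)] = 1.08×10^7 / 7611 = 1423 m³.

V ≈ 1420 m³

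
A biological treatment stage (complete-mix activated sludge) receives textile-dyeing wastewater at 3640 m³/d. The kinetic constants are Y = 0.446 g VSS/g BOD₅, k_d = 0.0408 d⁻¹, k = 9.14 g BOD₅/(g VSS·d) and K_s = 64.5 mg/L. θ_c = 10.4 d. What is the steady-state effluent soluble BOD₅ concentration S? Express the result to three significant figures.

Effluent substrate depends only on kinetics and SRT: S = K_s(1 + k_d θ_c) / [θ_c(Yk − k_d) − 1] = 64.5 × (1 + 0.0408 × 10.4) / [10.4 × (0.446 × 9.14 − 0.0408) − 1] = 91.87 / 40.97 = 2.242 mg/L.

S ≈ 2.24 mg/L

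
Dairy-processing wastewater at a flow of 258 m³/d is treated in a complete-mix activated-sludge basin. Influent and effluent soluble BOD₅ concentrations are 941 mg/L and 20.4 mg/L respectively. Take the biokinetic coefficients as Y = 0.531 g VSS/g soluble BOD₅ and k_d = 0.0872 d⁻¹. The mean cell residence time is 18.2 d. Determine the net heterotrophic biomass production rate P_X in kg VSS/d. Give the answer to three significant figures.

P_X ≈ 48.8 kg VSS/d

Correct the yield for decay: Y_obs = Y/(1 + k_d θ_c) = 0.531 / (1 + 0.0872 × 18.2) = 0.531 / 2.587 = 0.2053.
ΔS = 941 − 20.4 = 920.6 mg/L, so the substrate removal rate is 258 × 920.6/1000 = 237.5 kg soluble BOD₅/d.
So the net sludge growth is P_X = 0.2053 × 237.5 = 48.75 kg VSS/d.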